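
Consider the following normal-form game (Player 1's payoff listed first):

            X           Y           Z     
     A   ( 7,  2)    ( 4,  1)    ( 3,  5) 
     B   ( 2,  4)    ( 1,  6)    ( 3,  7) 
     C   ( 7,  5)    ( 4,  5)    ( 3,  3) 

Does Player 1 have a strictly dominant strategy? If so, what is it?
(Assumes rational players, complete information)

No strictly dominant strategy exists for Player 1

Work:
A strategy strictly dominates another if it gives a strictly higher payoff against every opponent action. Compare each pair of P1's strategies column-by-column:
  A vs B: [7 vs 2, 4 vs 1, 3 vs 3] → A does not strictly dominate B (column Z: 3 ≤ 3)
  A vs C: [7 vs 7, 4 vs 4, 3 vs 3] → A does not strictly dominate C (column X: 7 ≤ 7)
  B vs A: [2 vs 7, 1 vs 4, 3 vs 3] → B does not strictly dominate A (column X: 2 ≤ 7)
  B vs C: [2 vs 7, 1 vs 4, 3 vs 3] → B does not strictly dominate C (column X: 2 ≤ 7)
  C vs A: [7 vs 7, 4 vs 4, 3 vs 3] → C does not strictly dominate A (column X: 7 ≤ 7)
  C vs B: [7 vs 2, 4 vs 1, 3 vs 3] → C does not strictly dominate B (column Z: 3 ≤ 3)
No single strategy strictly dominates all others → no strictly dominant strategy.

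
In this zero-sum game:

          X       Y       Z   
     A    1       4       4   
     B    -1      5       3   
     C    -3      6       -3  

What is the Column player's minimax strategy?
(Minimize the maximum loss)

Column should play X, value = 1

Work:
Column player minimizes Row's maximum payoff:
Column X: max payoff to Row = 1
Column Y: max payoff to Row = 6
Column Z: max payoff to Row = 4
Minimum is 1, achieved by column X.
Minimax strategy: X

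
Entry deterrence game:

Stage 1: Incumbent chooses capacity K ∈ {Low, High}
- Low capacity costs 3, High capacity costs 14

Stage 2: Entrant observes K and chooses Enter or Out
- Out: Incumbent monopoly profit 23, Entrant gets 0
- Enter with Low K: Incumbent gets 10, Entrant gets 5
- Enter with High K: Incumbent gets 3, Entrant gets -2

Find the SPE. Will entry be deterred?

SPE: (High, Enter|Low, Out|High); Entry deterred. Incumbent net profit = 9

Work:
After Low K: Entrant enters (5 > 0)
After High K: Entrant stays out (-2 < 0)
Incumbent: Low → 10−3=7, High → 23−14=9
Incumbent chooses High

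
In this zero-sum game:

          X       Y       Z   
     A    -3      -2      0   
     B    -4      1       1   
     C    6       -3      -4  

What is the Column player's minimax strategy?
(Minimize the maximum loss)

Column should play Y or Z (all achieve the minimum), value = 1

Work:
Column player minimizes Row's maximum payoff:
Column X: max payoff to Row = 6
Column Y: max payoff to Row = 1
Column Z: max payoff to Row = 1
Minimum is 1, achieved by columns Y, Z (tied).
Each of Y or Z is a minimax strategy.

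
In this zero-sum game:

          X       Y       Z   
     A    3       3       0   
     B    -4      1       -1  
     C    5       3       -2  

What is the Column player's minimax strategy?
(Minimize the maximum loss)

Column should play Z, value = 0

Work:
Column player minimizes Row's maximum payoff:
Column X: max payoff to Row = 5
Column Y: max payoff to Row = 3
Column Z: max payoff to Row = 0
Minimum is 0, achieved by column Z.
Minimax strategy: Z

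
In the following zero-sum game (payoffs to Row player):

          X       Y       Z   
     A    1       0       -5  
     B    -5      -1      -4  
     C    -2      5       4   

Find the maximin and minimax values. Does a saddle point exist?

Maximin = -2, Minimax = 1, Saddle: False

Work:
Row minimums: [-5, -5, -2] → maximin = -2
Column maximums: [1, 5, 4] → minimax = 1
No saddle point (maximin ≠ minimax). Mixed strategy needed.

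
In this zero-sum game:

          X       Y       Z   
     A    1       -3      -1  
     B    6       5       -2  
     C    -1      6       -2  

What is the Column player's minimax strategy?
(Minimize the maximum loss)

Column should play Z, value = -1

Work:
Column player minimizes Row's maximum payoff:
Column X: max payoff to Row = 6
Column Y: max payoff to Row = 6
Column Z: max payoff to Row = -1
Minimum is -1, achieved by column Z.
Minimax strategy: Z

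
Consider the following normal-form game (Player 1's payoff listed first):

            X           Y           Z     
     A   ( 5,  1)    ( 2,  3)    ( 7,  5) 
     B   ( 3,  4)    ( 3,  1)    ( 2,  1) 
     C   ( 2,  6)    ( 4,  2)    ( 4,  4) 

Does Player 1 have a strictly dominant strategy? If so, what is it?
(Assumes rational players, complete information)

No strictly dominant strategy exists for Player 1

Work:
A strategy strictly dominates another if it gives a strictly higher payoff against every opponent action. Compare each pair of P1's strategies column-by-column:
  A vs B: [5 vs 3, 2 vs 3, 7 vs 2] → A does not strictly dominate B (column Y: 2 ≤ 3)
  A vs C: [5 vs 2, 2 vs 4, 7 vs 4] → A does not strictly dominate C (column Y: 2 ≤ 4)
  B vs A: [3 vs 5, 3 vs 2, 2 vs 7] → B does not strictly dominate A (column X: 3 ≤ 5)
  B vs C: [3 vs 2, 3 vs 4, 2 vs 4] → B does not strictly dominate C (column Y: 3 ≤ 4)
  C vs A: [2 vs 5, 4 vs 2, 4 vs 7] → C does not strictly dominate A (column X: 2 ≤ 5)
  C vs B: [2 vs 3, 4 vs 3, 4 vs 2] → C does not strictly dominate B (column X: 2 ≤ 3)
No single strategy strictly dominates all others → no strictly dominant strategy.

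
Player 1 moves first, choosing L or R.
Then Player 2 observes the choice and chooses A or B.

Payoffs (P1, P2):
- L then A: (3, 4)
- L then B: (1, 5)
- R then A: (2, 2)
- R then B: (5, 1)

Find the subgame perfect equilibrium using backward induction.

P1 plays R, P2 plays B after L and A after R; Payoff (2, 2)

Work:
Backward induction:
After L: P2 chooses B → P1 gets 1
After R: P2 chooses A → P1 gets 2
P1 chooses R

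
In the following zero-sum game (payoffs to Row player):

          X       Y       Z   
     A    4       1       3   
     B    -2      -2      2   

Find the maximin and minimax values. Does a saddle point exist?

Maximin = 1, Minimax = 1, Saddle: True

Work:
Row minimums: [1, -2] → maximin = 1
Column maximums: [4, 1, 3] → minimax = 1
Saddle point exists! Game value = 1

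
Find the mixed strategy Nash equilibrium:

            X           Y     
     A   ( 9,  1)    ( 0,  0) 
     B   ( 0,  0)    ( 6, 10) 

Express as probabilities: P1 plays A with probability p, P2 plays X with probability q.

p = 0.9091, q = 0.4

Work:
Find probabilities that make opponent indifferent:
P2 chooses q to make P1 indifferent between A and B
P1 chooses p to make P2 indifferent between X and Y
Mixed NE: P1 plays (A: 0.9091, B: 0.0909), P2 plays (X: 0.4, Y: 0.6)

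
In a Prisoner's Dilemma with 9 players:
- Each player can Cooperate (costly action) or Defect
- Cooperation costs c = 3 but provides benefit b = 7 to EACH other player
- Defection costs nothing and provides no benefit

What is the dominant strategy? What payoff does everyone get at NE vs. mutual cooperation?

Dominant: Defect; NE payoff = 0; Coop payoff = 53

Work:
Defect dominates (saves cost c = 3, benefit to others is external)
NE: All defect → everyone gets 0
If all cooperate: each receives (8)×7 - 3 = 53
Social dilemma: 53 > 0 but NE gives 0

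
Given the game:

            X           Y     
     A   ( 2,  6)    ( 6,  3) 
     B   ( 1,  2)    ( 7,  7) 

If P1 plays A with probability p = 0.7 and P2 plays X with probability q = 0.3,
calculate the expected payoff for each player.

E[P1] = 4.92, E[P2] = 4.38

Work:
E[P1] = p·q·π₁(A,X) + p·(1-q)·π₁(A,Y) + (1-p)·q·π₁(B,X) + (1-p)·(1-q)·π₁(B,Y)
= 0.7·0.3·2 + 0.7·0.7·6 + 0.3·0.3·1 + 0.3·0.7·7
= 4.92

E[P2] = 4.38 (similar calculation)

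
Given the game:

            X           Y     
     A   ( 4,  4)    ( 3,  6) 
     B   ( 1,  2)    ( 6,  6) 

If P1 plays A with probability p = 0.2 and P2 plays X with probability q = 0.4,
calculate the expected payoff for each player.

E[P1] = 3.88, E[P2] = 4.56

Work:
E[P1] = p·q·π₁(A,X) + p·(1-q)·π₁(A,Y) + (1-p)·q·π₁(B,X) + (1-p)·(1-q)·π₁(B,Y)
= 0.2·0.4·4 + 0.2·0.6·3 + 0.8·0.4·1 + 0.8·0.6·6
= 3.88

E[P2] = 4.56 (similar calculation)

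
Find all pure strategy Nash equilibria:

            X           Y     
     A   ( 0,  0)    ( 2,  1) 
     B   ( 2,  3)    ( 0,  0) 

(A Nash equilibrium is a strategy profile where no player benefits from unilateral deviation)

Nash equilibrium: (A, Y), (B, X)

Work:
Best responses:
  P1 vs X: payoffs [0, 2] → best response B (payoff 2)
  P1 vs Y: payoffs [2, 0] → best response A (payoff 2)
  P2 vs A: payoffs [0, 1] → best response Y (payoff 1)
  P2 vs B: payoffs [3, 0] → best response X (payoff 3)
Mutual best responses: (A,Y), (B,X) → Nash equilibria.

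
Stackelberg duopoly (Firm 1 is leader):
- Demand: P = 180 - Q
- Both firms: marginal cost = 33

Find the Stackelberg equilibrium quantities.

q₁* (leader) = 73.5, q₂* (follower) = 36.75

Work:
Follower's reaction: q₂ = (a - c - q₁)/2
Leader substitutes: π₁ = q₁·(a - q₁ - (a-c-q₁)/2 - c)
FOC: q₁* = (180 - 33)/2 = 73.50
Then: q₂* = (180 - 33 - 73.5)/2 = 36.75
Leader has first-mover advantage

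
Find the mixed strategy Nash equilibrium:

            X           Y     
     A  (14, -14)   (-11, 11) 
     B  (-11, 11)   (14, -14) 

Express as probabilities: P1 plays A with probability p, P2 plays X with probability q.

p = 0.5, q = 0.5

Work:
Find probabilities that make opponent indifferent:
P2 chooses q to make P1 indifferent between A and B
P1 chooses p to make P2 indifferent between X and Y
Mixed NE: P1 plays (A: 0.5, B: 0.5), P2 plays (X: 0.5, Y: 0.5)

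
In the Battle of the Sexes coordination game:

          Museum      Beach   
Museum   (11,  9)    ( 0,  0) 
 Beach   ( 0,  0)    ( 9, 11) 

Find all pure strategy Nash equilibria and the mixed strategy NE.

Pure NE: (Museum, Museum) and (Beach, Beach); Mixed NE: p = 0.55, q = 0.45

Work:
Check pure NE:
(Museum, Museum): (11, 9) - no unilateral deviation beneficial
(Beach, Beach): (9, 11) - no unilateral deviation beneficial
Mixed NE: P1 plays Museum with p = 0.55, P2 plays Museum with q = 0.45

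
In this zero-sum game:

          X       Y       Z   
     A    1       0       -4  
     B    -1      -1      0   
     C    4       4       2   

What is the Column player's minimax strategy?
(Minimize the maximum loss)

Column should play Z, value = 2

Work:
Column player minimizes Row's maximum payoff:
Column X: max payoff to Row = 4
Column Y: max payoff to Row = 4
Column Z: max payoff to Row = 2
Minimum is 2, achieved by column Z.
Minimax strategy: Z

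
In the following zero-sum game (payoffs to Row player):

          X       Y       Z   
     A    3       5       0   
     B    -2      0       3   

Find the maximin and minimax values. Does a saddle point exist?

Maximin = 0, Minimax = 3, Saddle: False

Work:
Row minimums: [0, -2] → maximin = 0
Column maximums: [3, 5, 3] → minimax = 3
No saddle point (maximin ≠ minimax). Mixed strategy needed.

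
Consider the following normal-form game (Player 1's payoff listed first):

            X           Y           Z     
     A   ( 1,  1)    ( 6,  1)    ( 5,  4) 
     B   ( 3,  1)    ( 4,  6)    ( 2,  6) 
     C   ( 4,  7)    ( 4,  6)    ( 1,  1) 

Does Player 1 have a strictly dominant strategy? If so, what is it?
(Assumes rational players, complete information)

No strictly dominant strategy exists for Player 1

Work:
A strategy strictly dominates another if it gives a strictly higher payoff against every opponent action. Compare each pair of P1's strategies column-by-column:
  A vs B: [1 vs 3, 6 vs 4, 5 vs 2] → A does not strictly dominate B (column X: 1 ≤ 3)
  A vs C: [1 vs 4, 6 vs 4, 5 vs 1] → A does not strictly dominate C (column X: 1 ≤ 4)
  B vs A: [3 vs 1, 4 vs 6, 2 vs 5] → B does not strictly dominate A (column Y: 4 ≤ 6)
  B vs C: [3 vs 4, 4 vs 4, 2 vs 1] → B does not strictly dominate C (column X: 3 ≤ 4)
  C vs A: [4 vs 1, 4 vs 6, 1 vs 5] → C does not strictly dominate A (column Y: 4 ≤ 6)
  C vs B: [4 vs 3, 4 vs 4, 1 vs 2] → C does not strictly dominate B (column Y: 4 ≤ 4)
No single strategy strictly dominates all others → no strictly dominant strategy.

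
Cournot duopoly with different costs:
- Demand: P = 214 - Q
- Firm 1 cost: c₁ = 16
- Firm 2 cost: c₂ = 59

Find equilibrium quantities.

q₁* = 80.33, q₂* = 37.33

Work:
Reaction: q₁ = (214 - 16 - q₂)/2
Reaction: q₂ = (214 - 59 - q₁)/2
Solve simultaneously:
q₁* = (214 - 2×16 + 59)/3 = 80.33
q₂* = (214 - 2×59 + 16)/3 = 37.33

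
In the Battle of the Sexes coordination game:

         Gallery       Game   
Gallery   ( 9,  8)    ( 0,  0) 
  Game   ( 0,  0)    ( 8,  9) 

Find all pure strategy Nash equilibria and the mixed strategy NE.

Pure NE: (Gallery, Gallery) and (Game, Game); Mixed NE: p = 0.5294, q = 0.4706

Work:
Check pure NE:
(Gallery, Gallery): (9, 8) - no unilateral deviation beneficial
(Game, Game): (8, 9) - no unilateral deviation beneficial
Mixed NE: P1 plays Gallery with p = 0.5294, P2 plays Gallery with q = 0.4706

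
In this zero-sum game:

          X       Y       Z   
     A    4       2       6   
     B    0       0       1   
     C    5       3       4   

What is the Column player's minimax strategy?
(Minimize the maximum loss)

Column should play Y, value = 3

Work:
Column player minimizes Row's maximum payoff:
Column X: max payoff to Row = 5
Column Y: max payoff to Row = 3
Column Z: max payoff to Row = 6
Minimum is 3, achieved by column Y.
Minimax strategy: Y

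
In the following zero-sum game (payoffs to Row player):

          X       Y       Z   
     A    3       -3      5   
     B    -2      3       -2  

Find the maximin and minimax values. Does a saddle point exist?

Maximin = -2, Minimax = 3, Saddle: False

Work:
Row minimums: [-3, -2] → maximin = -2
Column maximums: [3, 3, 5] → minimax = 3
No saddle point (maximin ≠ minimax). Mixed strategy needed.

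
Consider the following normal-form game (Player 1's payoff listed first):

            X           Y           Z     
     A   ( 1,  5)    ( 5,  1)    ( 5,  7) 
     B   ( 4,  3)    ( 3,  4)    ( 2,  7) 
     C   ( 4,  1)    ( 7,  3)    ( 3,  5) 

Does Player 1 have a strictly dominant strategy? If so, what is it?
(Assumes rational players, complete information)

No strictly dominant strategy exists for Player 1

Work:
A strategy strictly dominates another if it gives a strictly higher payoff against every opponent action. Compare each pair of P1's strategies column-by-column:
  A vs B: [1 vs 4, 5 vs 3, 5 vs 2] → A does not strictly dominate B (column X: 1 ≤ 4)
  A vs C: [1 vs 4, 5 vs 7, 5 vs 3] → A does not strictly dominate C (column X: 1 ≤ 4)
  B vs A: [4 vs 1, 3 vs 5, 2 vs 5] → B does not strictly dominate A (column Y: 3 ≤ 5)
  B vs C: [4 vs 4, 3 vs 7, 2 vs 3] → B does not strictly dominate C (column X: 4 ≤ 4)
  C vs A: [4 vs 1, 7 vs 5, 3 vs 5] → C does not strictly dominate A (column Z: 3 ≤ 5)
  C vs B: [4 vs 4, 7 vs 3, 3 vs 2] → C does not strictly dominate B (column X: 4 ≤ 4)
No single strategy strictly dominates all others → no strictly dominant strategy.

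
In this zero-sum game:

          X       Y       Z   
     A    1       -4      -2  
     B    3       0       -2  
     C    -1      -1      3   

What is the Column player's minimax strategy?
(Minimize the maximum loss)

Column should play Y, value = 0

Work:
Column player minimizes Row's maximum payoff:
Column X: max payoff to Row = 3
Column Y: max payoff to Row = 0
Column Z: max payoff to Row = 3
Minimum is 0, achieved by column Y.
Minimax strategy: Y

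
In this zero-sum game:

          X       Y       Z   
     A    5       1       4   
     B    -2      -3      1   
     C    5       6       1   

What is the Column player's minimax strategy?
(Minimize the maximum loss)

Column should play Z, value = 4

Work:
Column player minimizes Row's maximum payoff:
Column X: max payoff to Row = 5
Column Y: max payoff to Row = 6
Column Z: max payoff to Row = 4
Minimum is 4, achieved by column Z.
Minimax strategy: Z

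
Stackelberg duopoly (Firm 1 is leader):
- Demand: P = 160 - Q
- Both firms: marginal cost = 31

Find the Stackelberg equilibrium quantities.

q₁* (leader) = 64.5, q₂* (follower) = 32.25

Work:
Follower's reaction: q₂ = (a - c - q₁)/2
Leader substitutes: π₁ = q₁·(a - q₁ - (a-c-q₁)/2 - c)
FOC: q₁* = (160 - 31)/2 = 64.50
Then: q₂* = (160 - 31 - 64.5)/2 = 32.25
Leader has first-mover advantage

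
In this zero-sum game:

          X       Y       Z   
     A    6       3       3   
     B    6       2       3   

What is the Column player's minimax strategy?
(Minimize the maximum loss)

Column should play Y or Z (all achieve the minimum), value = 3

Work:
Column player minimizes Row's maximum payoff:
Column X: max payoff to Row = 6
Column Y: max payoff to Row = 3
Column Z: max payoff to Row = 3
Minimum is 3, achieved by columns Y, Z (tied).
Each of Y or Z is a minimax strategy.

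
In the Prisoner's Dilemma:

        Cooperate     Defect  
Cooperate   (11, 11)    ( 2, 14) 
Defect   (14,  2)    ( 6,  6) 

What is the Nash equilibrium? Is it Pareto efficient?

(Defect, Defect) is NE; not Pareto efficient

Work:
Defect dominates Cooperate for both players:
If P2 cooperates: Defect (14) > Cooperate (11)
If P2 defects: Defect (6) > Cooperate (2)
NE: (Defect, Defect) with payoff (6, 6)
But (Cooperate, Cooperate) = (11, 11) Pareto dominates (6, 6)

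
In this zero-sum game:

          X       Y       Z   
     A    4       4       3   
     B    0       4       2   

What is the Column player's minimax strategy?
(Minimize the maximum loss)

Column should play Z, value = 3

Work:
Column player minimizes Row's maximum payoff:
Column X: max payoff to Row = 4
Column Y: max payoff to Row = 4
Column Z: max payoff to Row = 3
Minimum is 3, achieved by column Z.
Minimax strategy: Z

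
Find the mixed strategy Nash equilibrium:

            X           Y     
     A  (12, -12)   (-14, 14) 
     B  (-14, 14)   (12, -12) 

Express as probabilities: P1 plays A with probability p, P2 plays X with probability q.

p = 0.5, q = 0.5

Work:
Find probabilities that make opponent indifferent:
P2 chooses q to make P1 indifferent between A and B
P1 chooses p to make P2 indifferent between X and Y
Mixed NE: P1 plays (A: 0.5, B: 0.5), P2 plays (X: 0.5, Y: 0.5)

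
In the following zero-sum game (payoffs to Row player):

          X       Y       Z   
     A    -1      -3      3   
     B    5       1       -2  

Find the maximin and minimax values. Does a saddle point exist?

Maximin = -2, Minimax = 1, Saddle: False

Work:
Row minimums: [-3, -2] → maximin = -2
Column maximums: [5, 1, 3] → minimax = 1
No saddle point (maximin ≠ minimax). Mixed strategy needed.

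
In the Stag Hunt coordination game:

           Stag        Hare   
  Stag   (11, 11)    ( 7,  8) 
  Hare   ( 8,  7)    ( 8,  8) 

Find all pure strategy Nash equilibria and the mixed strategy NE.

Pure NE: (Stag, Stag) and (Hare, Hare); Mixed NE: p = 0.25, q = 0.25

Work:
Check pure NE:
(Stag, Stag): (11, 11) - no unilateral deviation beneficial
(Hare, Hare): (8, 8) - no unilateral deviation beneficial
Mixed NE: P1 plays Stag with p = 0.25, P2 plays Stag with q = 0.25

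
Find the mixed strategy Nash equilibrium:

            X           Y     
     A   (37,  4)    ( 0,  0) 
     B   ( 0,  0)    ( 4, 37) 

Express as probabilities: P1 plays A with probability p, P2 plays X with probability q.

p = 0.9024, q = 0.0976

Work:
Find probabilities that make opponent indifferent:
P2 chooses q to make P1 indifferent between A and B
P1 chooses p to make P2 indifferent between X and Y
Mixed NE: P1 plays (A: 0.9024, B: 0.0976), P2 plays (X: 0.0976, Y: 0.9024)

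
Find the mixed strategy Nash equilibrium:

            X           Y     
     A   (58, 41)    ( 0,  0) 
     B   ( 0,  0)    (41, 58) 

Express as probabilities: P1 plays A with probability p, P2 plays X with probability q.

p = 0.5859, q = 0.4141

Work:
Find probabilities that make opponent indifferent:
P2 chooses q to make P1 indifferent between A and B
P1 chooses p to make P2 indifferent between X and Y
Mixed NE: P1 plays (A: 0.5859, B: 0.4141), P2 plays (X: 0.4141, Y: 0.5859)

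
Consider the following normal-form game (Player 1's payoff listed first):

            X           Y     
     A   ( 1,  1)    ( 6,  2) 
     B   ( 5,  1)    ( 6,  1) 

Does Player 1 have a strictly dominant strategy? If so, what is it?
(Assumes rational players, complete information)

No strictly dominant strategy exists for Player 1

Work:
A strategy strictly dominates another if it gives a strictly higher payoff against every opponent action. Compare each pair of P1's strategies column-by-column:
  A vs B: [1 vs 5, 6 vs 6] → A does not strictly dominate B (column X: 1 ≤ 5)
  B vs A: [5 vs 1, 6 vs 6] → B does not strictly dominate A (column Y: 6 ≤ 6)
No single strategy strictly dominates all others → no strictly dominant strategy.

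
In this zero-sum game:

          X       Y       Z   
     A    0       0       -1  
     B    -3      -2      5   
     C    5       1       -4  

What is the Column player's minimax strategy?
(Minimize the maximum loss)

Column should play Y, value = 1

Work:
Column player minimizes Row's maximum payoff:
Column X: max payoff to Row = 5
Column Y: max payoff to Row = 1
Column Z: max payoff to Row = 5
Minimum is 1, achieved by column Y.
Minimax strategy: Y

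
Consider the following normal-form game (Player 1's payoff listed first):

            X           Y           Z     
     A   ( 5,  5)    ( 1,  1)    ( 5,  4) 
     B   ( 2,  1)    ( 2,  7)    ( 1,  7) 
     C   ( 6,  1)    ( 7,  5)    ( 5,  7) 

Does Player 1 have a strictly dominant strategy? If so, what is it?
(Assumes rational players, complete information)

No strictly dominant strategy exists for Player 1

Work:
A strategy strictly dominates another if it gives a strictly higher payoff against every opponent action. Compare each pair of P1's strategies column-by-column:
  A vs B: [5 vs 2, 1 vs 2, 5 vs 1] → A does not strictly dominate B (column Y: 1 ≤ 2)
  A vs C: [5 vs 6, 1 vs 7, 5 vs 5] → A does not strictly dominate C (column X: 5 ≤ 6)
  B vs A: [2 vs 5, 2 vs 1, 1 vs 5] → B does not strictly dominate A (column X: 2 ≤ 5)
  B vs C: [2 vs 6, 2 vs 7, 1 vs 5] → B does not strictly dominate C (column X: 2 ≤ 6)
  C vs A: [6 vs 5, 7 vs 1, 5 vs 5] → C does not strictly dominate A (column Z: 5 ≤ 5)
  C vs B: [6 vs 2, 7 vs 2, 5 vs 1] → C strictly dominates B
No single strategy strictly dominates all others → no strictly dominant strategy.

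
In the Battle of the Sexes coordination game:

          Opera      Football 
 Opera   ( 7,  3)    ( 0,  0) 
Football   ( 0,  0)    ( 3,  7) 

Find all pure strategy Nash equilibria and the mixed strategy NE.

Pure NE: (Opera, Opera) and (Football, Football); Mixed NE: p = 0.7, q = 0.3

Work:
Check pure NE:
(Opera, Opera): (7, 3) - no unilateral deviation beneficial
(Football, Football): (3, 7) - no unilateral deviation beneficial
Mixed NE: P1 plays Opera with p = 0.7, P2 plays Opera with q = 0.3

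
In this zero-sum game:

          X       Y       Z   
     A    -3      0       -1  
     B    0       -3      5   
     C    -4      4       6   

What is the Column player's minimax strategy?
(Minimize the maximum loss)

Column should play X, value = 0

Work:
Column player minimizes Row's maximum payoff:
Column X: max payoff to Row = 0
Column Y: max payoff to Row = 4
Column Z: max payoff to Row = 6
Minimum is 0, achieved by column X.
Minimax strategy: X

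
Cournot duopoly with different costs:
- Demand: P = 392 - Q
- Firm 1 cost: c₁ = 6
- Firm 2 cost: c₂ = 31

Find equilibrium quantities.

q₁* = 137.0, q₂* = 112.0

Work:
Reaction: q₁ = (392 - 6 - q₂)/2
Reaction: q₂ = (392 - 31 - q₁)/2
Solve simultaneously:
q₁* = (392 - 2×6 + 31)/3 = 137.0
q₂* = (392 - 2×31 + 6)/3 = 112.0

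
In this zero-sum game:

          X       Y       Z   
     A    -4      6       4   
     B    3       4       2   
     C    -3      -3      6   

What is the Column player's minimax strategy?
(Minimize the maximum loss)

Column should play X, value = 3

Work:
Column player minimizes Row's maximum payoff:
Column X: max payoff to Row = 3
Column Y: max payoff to Row = 6
Column Z: max payoff to Row = 6
Minimum is 3, achieved by column X.
Minimax strategy: X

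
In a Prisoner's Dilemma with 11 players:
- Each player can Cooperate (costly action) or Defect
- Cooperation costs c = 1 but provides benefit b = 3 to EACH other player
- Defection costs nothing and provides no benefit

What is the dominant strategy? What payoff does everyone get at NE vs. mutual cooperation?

Dominant: Defect; NE payoff = 0; Coop payoff = 29

Work:
Defect dominates (saves cost c = 1, benefit to others is external)
NE: All defect → everyone gets 0
If all cooperate: each receives (10)×3 - 1 = 29
Social dilemma: 29 > 0 but NE gives 0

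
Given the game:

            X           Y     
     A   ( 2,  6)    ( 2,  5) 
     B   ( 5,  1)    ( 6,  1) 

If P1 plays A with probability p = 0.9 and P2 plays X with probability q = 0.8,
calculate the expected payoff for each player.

E[P1] = 2.32, E[P2] = 5.32

Work:
E[P1] = p·q·π₁(A,X) + p·(1-q)·π₁(A,Y) + (1-p)·q·π₁(B,X) + (1-p)·(1-q)·π₁(B,Y)
= 0.9·0.8·2 + 0.9·0.2·2 + 0.1·0.8·5 + 0.1·0.2·6
= 2.32

E[P2] = 5.32 (similar calculation)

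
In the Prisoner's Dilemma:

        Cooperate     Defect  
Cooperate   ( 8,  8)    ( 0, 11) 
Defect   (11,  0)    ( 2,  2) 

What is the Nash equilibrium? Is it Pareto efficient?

(Defect, Defect) is NE; not Pareto efficient

Work:
Defect dominates Cooperate for both players:
If P2 cooperates: Defect (11) > Cooperate (8)
If P2 defects: Defect (2) > Cooperate (0)
NE: (Defect, Defect) with payoff (2, 2)
But (Cooperate, Cooperate) = (8, 8) Pareto dominates (2, 2)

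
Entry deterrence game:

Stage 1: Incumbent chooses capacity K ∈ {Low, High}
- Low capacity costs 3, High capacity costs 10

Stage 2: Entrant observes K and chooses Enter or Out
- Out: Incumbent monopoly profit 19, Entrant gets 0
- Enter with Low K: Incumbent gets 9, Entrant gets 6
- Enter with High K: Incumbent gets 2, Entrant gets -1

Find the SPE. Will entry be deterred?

SPE: (High, Enter|Low, Out|High); Entry deterred. Incumbent net profit = 9

Work:
After Low K: Entrant enters (6 > 0)
After High K: Entrant stays out (-1 < 0)
Incumbent: Low → 9−3=6, High → 19−10=9
Incumbent chooses High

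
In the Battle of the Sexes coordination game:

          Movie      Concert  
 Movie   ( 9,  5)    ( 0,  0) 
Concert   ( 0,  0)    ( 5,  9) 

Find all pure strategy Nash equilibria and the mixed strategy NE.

Pure NE: (Movie, Movie) and (Concert, Concert); Mixed NE: p = 0.6429, q = 0.3571

Work:
Check pure NE:
(Movie, Movie): (9, 5) - no unilateral deviation beneficial
(Concert, Concert): (5, 9) - no unilateral deviation beneficial
Mixed NE: P1 plays Movie with p = 0.6429, P2 plays Movie with q = 0.3571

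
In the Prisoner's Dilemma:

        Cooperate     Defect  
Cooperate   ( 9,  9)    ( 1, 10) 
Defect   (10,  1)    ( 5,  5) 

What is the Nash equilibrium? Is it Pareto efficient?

(Defect, Defect) is NE; not Pareto efficient

Work:
Defect dominates Cooperate for both players:
If P2 cooperates: Defect (10) > Cooperate (9)
If P2 defects: Defect (5) > Cooperate (1)
NE: (Defect, Defect) with payoff (5, 5)
But (Cooperate, Cooperate) = (9, 9) Pareto dominates (5, 5)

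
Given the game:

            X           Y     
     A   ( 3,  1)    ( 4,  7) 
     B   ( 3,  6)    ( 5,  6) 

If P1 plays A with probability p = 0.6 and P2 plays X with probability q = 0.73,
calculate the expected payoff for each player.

E[P1] = 3.378, E[P2] = 3.972

Work:
E[P1] = p·q·π₁(A,X) + p·(1-q)·π₁(A,Y) + (1-p)·q·π₁(B,X) + (1-p)·(1-q)·π₁(B,Y)
= 0.6·0.73·3 + 0.6·0.27·4 + 0.4·0.73·3 + 0.4·0.27·5
= 3.378

E[P2] = 3.972 (similar calculation)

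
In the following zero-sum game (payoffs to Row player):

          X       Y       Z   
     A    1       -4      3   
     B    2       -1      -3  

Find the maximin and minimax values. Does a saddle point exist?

Maximin = -3, Minimax = -1, Saddle: False

Work:
Row minimums: [-4, -3] → maximin = -3
Column maximums: [2, -1, 3] → minimax = -1
No saddle point (maximin ≠ minimax). Mixed strategy needed.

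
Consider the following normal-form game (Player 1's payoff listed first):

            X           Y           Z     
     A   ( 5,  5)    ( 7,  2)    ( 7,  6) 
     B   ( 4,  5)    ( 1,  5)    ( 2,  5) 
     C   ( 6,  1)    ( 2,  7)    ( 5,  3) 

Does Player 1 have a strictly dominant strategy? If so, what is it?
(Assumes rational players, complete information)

No strictly dominant strategy exists for Player 1

Work:
A strategy strictly dominates another if it gives a strictly higher payoff against every opponent action. Compare each pair of P1's strategies column-by-column:
  A vs B: [5 vs 4, 7 vs 1, 7 vs 2] → A strictly dominates B
  A vs C: [5 vs 6, 7 vs 2, 7 vs 5] → A does not strictly dominate C (column X: 5 ≤ 6)
  B vs A: [4 vs 5, 1 vs 7, 2 vs 7] → B does not strictly dominate A (column X: 4 ≤ 5)
  B vs C: [4 vs 6, 1 vs 2, 2 vs 5] → B does not strictly dominate C (column X: 4 ≤ 6)
  C vs A: [6 vs 5, 2 vs 7, 5 vs 7] → C does not strictly dominate A (column Y: 2 ≤ 7)
  C vs B: [6 vs 4, 2 vs 1, 5 vs 2] → C strictly dominates B
No single strategy strictly dominates all others → no strictly dominant strategy.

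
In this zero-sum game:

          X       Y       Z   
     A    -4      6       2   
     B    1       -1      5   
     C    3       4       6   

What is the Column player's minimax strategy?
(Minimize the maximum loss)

Column should play X, value = 3

Work:
Column player minimizes Row's maximum payoff:
Column X: max payoff to Row = 3
Column Y: max payoff to Row = 6
Column Z: max payoff to Row = 6
Minimum is 3, achieved by column X.
Minimax strategy: X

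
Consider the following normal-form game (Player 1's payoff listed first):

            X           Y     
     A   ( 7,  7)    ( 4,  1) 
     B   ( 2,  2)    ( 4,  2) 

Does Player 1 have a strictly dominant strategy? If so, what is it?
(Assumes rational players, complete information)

No strictly dominant strategy exists for Player 1

Work:
A strategy strictly dominates another if it gives a strictly higher payoff against every opponent action. Compare each pair of P1's strategies column-by-column:
  A vs B: [7 vs 2, 4 vs 4] → A does not strictly dominate B (column Y: 4 ≤ 4)
  B vs A: [2 vs 7, 4 vs 4] → B does not strictly dominate A (column X: 2 ≤ 7)
No single strategy strictly dominates all others → no strictly dominant strategy.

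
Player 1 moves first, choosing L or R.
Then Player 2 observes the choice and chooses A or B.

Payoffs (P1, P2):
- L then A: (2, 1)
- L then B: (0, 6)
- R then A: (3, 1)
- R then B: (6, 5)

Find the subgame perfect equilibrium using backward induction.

P1 plays R, P2 plays B after L and B after R; Payoff (6, 5)

Work:
Backward induction:
After L: P2 chooses B → P1 gets 0
After R: P2 chooses B → P1 gets 6
P1 chooses R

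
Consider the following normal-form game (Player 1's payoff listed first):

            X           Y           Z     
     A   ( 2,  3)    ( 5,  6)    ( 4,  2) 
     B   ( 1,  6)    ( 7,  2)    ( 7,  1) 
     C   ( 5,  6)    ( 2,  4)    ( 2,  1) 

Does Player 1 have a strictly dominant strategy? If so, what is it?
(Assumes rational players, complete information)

No strictly dominant strategy exists for Player 1

Work:
A strategy strictly dominates another if it gives a strictly higher payoff against every opponent action. Compare each pair of P1's strategies column-by-column:
  A vs B: [2 vs 1, 5 vs 7, 4 vs 7] → A does not strictly dominate B (column Y: 5 ≤ 7)
  A vs C: [2 vs 5, 5 vs 2, 4 vs 2] → A does not strictly dominate C (column X: 2 ≤ 5)
  B vs A: [1 vs 2, 7 vs 5, 7 vs 4] → B does not strictly dominate A (column X: 1 ≤ 2)
  B vs C: [1 vs 5, 7 vs 2, 7 vs 2] → B does not strictly dominate C (column X: 1 ≤ 5)
  C vs A: [5 vs 2, 2 vs 5, 2 vs 4] → C does not strictly dominate A (column Y: 2 ≤ 5)
  C vs B: [5 vs 1, 2 vs 7, 2 vs 7] → C does not strictly dominate B (column Y: 2 ≤ 7)
No single strategy strictly dominates all others → no strictly dominant strategy.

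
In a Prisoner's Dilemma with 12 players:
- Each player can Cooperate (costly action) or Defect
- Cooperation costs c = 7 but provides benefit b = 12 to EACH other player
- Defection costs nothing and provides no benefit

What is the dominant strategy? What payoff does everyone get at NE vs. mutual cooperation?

Dominant: Defect; NE payoff = 0; Coop payoff = 125

Work:
Defect dominates (saves cost c = 7, benefit to others is external)
NE: All defect → everyone gets 0
If all cooperate: each receives (11)×12 - 7 = 125
Social dilemma: 125 > 0 but NE gives 0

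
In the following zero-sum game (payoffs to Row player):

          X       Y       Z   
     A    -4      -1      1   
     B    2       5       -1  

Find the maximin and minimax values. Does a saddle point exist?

Maximin = -1, Minimax = 1, Saddle: False

Work:
Row minimums: [-4, -1] → maximin = -1
Column maximums: [2, 5, 1] → minimax = 1
No saddle point (maximin ≠ minimax). Mixed strategy needed.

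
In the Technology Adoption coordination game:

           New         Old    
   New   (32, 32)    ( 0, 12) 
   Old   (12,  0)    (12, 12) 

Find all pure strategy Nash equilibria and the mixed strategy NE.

Pure NE: (New, New) and (Old, Old); Mixed NE: p = 0.375, q = 0.375

Work:
Check pure NE:
(New, New): (32, 32) - no unilateral deviation beneficial
(Old, Old): (12, 12) - no unilateral deviation beneficial
Mixed NE: P1 plays New with p = 0.375, P2 plays New with q = 0.375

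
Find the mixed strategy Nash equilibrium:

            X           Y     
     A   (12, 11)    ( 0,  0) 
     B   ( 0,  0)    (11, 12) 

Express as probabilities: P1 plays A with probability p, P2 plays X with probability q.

p = 0.5217, q = 0.4783

Work:
Find probabilities that make opponent indifferent:
P2 chooses q to make P1 indifferent between A and B
P1 chooses p to make P2 indifferent between X and Y
Mixed NE: P1 plays (A: 0.5217, B: 0.4783), P2 plays (X: 0.4783, Y: 0.5217)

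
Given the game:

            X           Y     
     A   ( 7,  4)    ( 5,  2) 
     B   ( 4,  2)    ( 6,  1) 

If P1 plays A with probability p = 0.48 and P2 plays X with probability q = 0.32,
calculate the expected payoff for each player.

E[P1] = 5.4944, E[P2] = 1.9536

Work:
E[P1] = p·q·π₁(A,X) + p·(1-q)·π₁(A,Y) + (1-p)·q·π₁(B,X) + (1-p)·(1-q)·π₁(B,Y)
= 0.48·0.32·7 + 0.48·0.68·5 + 0.52·0.32·4 + 0.52·0.68·6
= 5.4944

E[P2] = 1.9536 (similar calculation)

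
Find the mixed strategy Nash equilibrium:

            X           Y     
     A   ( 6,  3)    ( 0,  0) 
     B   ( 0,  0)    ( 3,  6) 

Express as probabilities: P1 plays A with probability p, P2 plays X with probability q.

p = 0.6667, q = 0.3333

Work:
Find probabilities that make opponent indifferent:
P2 chooses q to make P1 indifferent between A and B
P1 chooses p to make P2 indifferent between X and Y
Mixed NE: P1 plays (A: 0.6667, B: 0.3333), P2 plays (X: 0.3333, Y: 0.6667)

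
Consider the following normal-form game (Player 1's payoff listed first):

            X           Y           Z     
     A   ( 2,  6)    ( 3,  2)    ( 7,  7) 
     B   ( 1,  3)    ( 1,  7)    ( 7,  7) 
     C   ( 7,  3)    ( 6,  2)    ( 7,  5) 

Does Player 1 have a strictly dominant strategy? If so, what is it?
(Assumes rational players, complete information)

No strictly dominant strategy exists for Player 1

Work:
A strategy strictly dominates another if it gives a strictly higher payoff against every opponent action. Compare each pair of P1's strategies column-by-column:
  A vs B: [2 vs 1, 3 vs 1, 7 vs 7] → A does not strictly dominate B (column Z: 7 ≤ 7)
  A vs C: [2 vs 7, 3 vs 6, 7 vs 7] → A does not strictly dominate C (column X: 2 ≤ 7)
  B vs A: [1 vs 2, 1 vs 3, 7 vs 7] → B does not strictly dominate A (column X: 1 ≤ 2)
  B vs C: [1 vs 7, 1 vs 6, 7 vs 7] → B does not strictly dominate C (column X: 1 ≤ 7)
  C vs A: [7 vs 2, 6 vs 3, 7 vs 7] → C does not strictly dominate A (column Z: 7 ≤ 7)
  C vs B: [7 vs 1, 6 vs 1, 7 vs 7] → C does not strictly dominate B (column Z: 7 ≤ 7)
No single strategy strictly dominates all others → no strictly dominant strategy.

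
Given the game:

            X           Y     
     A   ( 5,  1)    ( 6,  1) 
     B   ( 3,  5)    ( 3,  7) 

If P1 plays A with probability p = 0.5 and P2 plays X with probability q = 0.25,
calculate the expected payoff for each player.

E[P1] = 4.375, E[P2] = 3.75

Work:
E[P1] = p·q·π₁(A,X) + p·(1-q)·π₁(A,Y) + (1-p)·q·π₁(B,X) + (1-p)·(1-q)·π₁(B,Y)
= 0.5·0.25·5 + 0.5·0.75·6 + 0.5·0.25·3 + 0.5·0.75·3
= 4.375

E[P2] = 3.75 (similar calculation)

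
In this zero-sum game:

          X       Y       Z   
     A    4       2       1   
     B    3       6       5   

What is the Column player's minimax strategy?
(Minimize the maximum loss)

Column should play X, value = 4

Work:
Column player minimizes Row's maximum payoff:
Column X: max payoff to Row = 4
Column Y: max payoff to Row = 6
Column Z: max payoff to Row = 5
Minimum is 4, achieved by column X.
Minimax strategy: X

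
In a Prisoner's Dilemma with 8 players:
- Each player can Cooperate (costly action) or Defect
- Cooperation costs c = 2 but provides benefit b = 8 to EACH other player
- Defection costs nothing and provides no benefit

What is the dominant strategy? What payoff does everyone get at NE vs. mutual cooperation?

Dominant: Defect; NE payoff = 0; Coop payoff = 54

Work:
Defect dominates (saves cost c = 2, benefit to others is external)
NE: All defect → everyone gets 0
If all cooperate: each receives (7)×8 - 2 = 54
Social dilemma: 54 > 0 but NE gives 0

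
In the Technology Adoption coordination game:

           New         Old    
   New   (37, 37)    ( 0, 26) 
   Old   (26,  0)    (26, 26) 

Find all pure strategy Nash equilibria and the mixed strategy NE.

Pure NE: (New, New) and (Old, Old); Mixed NE: p = 0.7027, q = 0.7027

Work:
Check pure NE:
(New, New): (37, 37) - no unilateral deviation beneficial
(Old, Old): (26, 26) - no unilateral deviation beneficial
Mixed NE: P1 plays New with p = 0.7027, P2 plays New with q = 0.7027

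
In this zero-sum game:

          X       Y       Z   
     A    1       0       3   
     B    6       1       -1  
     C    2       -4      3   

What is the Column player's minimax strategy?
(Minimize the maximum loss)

Column should play Y, value = 1

Work:
Column player minimizes Row's maximum payoff:
Column X: max payoff to Row = 6
Column Y: max payoff to Row = 1
Column Z: max payoff to Row = 3
Minimum is 1, achieved by column Y.
Minimax strategy: Y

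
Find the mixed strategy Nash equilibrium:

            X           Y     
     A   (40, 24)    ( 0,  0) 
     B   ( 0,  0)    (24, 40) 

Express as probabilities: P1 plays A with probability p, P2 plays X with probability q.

p = 0.625, q = 0.375

Work:
Find probabilities that make opponent indifferent:
P2 chooses q to make P1 indifferent between A and B
P1 chooses p to make P2 indifferent between X and Y
Mixed NE: P1 plays (A: 0.625, B: 0.375), P2 plays (X: 0.375, Y: 0.625)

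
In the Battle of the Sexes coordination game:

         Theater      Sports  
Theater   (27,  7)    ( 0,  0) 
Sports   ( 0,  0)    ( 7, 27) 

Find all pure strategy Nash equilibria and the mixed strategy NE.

Pure NE: (Theater, Theater) and (Sports, Sports); Mixed NE: p = 0.7941, q = 0.2059

Work:
Check pure NE:
(Theater, Theater): (27, 7) - no unilateral deviation beneficial
(Sports, Sports): (7, 27) - no unilateral deviation beneficial
Mixed NE: P1 plays Theater with p = 0.7941, P2 plays Theater with q = 0.2059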